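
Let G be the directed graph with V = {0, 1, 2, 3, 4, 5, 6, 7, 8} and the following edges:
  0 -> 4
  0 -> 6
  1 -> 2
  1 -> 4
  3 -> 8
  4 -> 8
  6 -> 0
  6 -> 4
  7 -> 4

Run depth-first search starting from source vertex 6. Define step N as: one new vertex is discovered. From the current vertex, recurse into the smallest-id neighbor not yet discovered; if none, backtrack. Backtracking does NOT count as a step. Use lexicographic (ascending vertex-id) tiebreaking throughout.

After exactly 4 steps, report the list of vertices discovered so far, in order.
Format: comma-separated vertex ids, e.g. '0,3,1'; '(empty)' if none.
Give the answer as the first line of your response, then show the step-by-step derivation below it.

6,0,4,8

step 1: discover 6; path=6; order=6
step 2: discover 0; path=6>0; order=6,0
step 3: discover 4; path=6>0>4; order=6,0,4
step 4: discover 8; path=6>0>4>8; order=6,0,4,8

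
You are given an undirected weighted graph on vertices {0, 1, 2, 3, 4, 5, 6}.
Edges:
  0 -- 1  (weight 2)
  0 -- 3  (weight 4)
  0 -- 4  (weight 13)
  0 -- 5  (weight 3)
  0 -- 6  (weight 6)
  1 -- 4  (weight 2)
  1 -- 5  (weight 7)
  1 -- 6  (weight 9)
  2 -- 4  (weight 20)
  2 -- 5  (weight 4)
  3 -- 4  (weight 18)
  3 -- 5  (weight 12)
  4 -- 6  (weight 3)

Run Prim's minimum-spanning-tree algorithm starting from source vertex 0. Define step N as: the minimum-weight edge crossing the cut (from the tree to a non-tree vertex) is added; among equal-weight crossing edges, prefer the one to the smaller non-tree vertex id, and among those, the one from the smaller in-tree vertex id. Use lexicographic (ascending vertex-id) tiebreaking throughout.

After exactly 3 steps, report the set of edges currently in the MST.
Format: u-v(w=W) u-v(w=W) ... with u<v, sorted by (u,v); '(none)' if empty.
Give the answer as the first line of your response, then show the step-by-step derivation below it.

0-1(w=2) 0-5(w=3) 1-4(w=2)

step 1: add edge 0-1 (w=2); MST = {0-1(w=2)}
step 2: add edge 1-4 (w=2); MST = {0-1(w=2) 1-4(w=2)}
step 3: add edge 0-5 (w=3); MST = {0-1(w=2) 0-5(w=3) 1-4(w=2)}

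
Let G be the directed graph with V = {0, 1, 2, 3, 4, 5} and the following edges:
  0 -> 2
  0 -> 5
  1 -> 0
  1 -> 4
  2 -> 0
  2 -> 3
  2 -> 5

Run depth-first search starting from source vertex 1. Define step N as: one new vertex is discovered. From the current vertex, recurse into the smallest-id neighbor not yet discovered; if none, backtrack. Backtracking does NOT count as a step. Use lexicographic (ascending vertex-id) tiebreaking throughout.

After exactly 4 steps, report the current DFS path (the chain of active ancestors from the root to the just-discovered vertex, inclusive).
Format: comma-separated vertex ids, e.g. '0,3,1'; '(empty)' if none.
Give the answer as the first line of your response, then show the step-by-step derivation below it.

1,0,2,3

step 1: discover 1; path=1; order=1
step 2: discover 0; path=1>0; order=1,0
step 3: discover 2; path=1>0>2; order=1,0,2
step 4: discover 3; path=1>0>2>3; order=1,0,2,3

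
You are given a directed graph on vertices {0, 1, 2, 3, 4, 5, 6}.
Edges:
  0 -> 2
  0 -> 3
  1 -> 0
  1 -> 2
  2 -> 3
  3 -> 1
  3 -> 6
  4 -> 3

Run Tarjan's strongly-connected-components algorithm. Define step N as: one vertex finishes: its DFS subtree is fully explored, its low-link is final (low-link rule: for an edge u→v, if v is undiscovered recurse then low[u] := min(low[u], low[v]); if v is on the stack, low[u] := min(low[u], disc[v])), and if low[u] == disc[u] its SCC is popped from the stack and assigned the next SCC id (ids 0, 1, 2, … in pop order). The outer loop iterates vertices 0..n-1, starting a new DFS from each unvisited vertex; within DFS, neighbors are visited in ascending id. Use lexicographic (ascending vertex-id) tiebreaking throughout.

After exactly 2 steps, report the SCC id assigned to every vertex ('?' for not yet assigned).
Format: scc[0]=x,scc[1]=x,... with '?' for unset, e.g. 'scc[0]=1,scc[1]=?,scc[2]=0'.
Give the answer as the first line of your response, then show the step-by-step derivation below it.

scc[0]=?,scc[1]=?,scc[2]=?,scc[3]=?,scc[4]=?,scc[5]=?,scc[6]=0

step 1: low=(low[0]=0,low[1]=0,low[2]=1,low[3]=2,low[4]=?,low[5]=?,low[6]=?); scc=(scc[0]=?,scc[1]=?,scc[2]=?,scc[3]=?,scc[4]=?,scc[5]=?,scc[6]=?)
step 2: low=(low[0]=0,low[1]=0,low[2]=1,low[3]=0,low[4]=?,low[5]=?,low[6]=4); scc=(scc[0]=?,scc[1]=?,scc[2]=?,scc[3]=?,scc[4]=?,scc[5]=?,scc[6]=0)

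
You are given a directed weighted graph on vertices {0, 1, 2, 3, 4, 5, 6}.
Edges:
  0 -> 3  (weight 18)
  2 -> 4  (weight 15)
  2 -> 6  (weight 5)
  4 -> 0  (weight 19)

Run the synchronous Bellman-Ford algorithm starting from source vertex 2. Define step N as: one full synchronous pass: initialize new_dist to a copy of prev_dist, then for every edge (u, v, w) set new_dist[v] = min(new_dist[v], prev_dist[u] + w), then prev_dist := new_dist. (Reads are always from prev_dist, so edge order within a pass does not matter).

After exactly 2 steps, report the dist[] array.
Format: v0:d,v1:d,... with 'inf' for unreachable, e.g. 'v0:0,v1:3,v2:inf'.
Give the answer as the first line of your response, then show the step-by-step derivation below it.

v0:34,v1:inf,v2:0,v3:inf,v4:15,v5:inf,v6:5

step 1: dist = v0:inf,v1:inf,v2:0,v3:inf,v4:15,v5:inf,v6:5
step 2: dist = v0:34,v1:inf,v2:0,v3:inf,v4:15,v5:inf,v6:5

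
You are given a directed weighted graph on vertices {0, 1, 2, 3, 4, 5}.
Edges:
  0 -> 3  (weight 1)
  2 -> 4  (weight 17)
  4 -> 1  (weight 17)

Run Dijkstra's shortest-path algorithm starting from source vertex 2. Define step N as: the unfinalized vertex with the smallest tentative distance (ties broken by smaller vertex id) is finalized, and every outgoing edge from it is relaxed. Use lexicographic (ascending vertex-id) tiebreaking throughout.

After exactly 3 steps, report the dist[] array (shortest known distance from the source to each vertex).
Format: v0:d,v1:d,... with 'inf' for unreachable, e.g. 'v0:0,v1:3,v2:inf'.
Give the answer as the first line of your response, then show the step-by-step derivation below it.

v0:inf,v1:34,v2:0,v3:inf,v4:17,v5:inf

step 1: dist = v0:inf,v1:inf,v2:0,v3:inf,v4:17,v5:inf
step 2: dist = v0:inf,v1:34,v2:0,v3:inf,v4:17,v5:inf
step 3: dist = v0:inf,v1:34,v2:0,v3:inf,v4:17,v5:inf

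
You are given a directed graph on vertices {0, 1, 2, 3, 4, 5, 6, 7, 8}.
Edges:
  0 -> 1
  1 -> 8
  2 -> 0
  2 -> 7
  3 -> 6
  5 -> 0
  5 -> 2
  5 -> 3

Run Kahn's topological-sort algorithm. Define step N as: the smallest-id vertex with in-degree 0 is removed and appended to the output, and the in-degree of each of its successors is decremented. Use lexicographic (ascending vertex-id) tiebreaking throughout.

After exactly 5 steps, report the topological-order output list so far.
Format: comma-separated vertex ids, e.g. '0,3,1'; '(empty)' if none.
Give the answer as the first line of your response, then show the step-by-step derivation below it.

4,5,2,0,1

step 1: output 4; order=[4]; indeg=(2,1,1,1,0,0,1,1,1)
step 2: output 5; order=[4,5]; indeg=(1,1,0,0,0,0,1,1,1)
step 3: output 2; order=[4,5,2]; indeg=(0,1,0,0,0,0,1,0,1)
step 4: output 0; order=[4,5,2,0]; indeg=(0,0,0,0,0,0,1,0,1)
step 5: output 1; order=[4,5,2,0,1]; indeg=(0,0,0,0,0,0,1,0,0)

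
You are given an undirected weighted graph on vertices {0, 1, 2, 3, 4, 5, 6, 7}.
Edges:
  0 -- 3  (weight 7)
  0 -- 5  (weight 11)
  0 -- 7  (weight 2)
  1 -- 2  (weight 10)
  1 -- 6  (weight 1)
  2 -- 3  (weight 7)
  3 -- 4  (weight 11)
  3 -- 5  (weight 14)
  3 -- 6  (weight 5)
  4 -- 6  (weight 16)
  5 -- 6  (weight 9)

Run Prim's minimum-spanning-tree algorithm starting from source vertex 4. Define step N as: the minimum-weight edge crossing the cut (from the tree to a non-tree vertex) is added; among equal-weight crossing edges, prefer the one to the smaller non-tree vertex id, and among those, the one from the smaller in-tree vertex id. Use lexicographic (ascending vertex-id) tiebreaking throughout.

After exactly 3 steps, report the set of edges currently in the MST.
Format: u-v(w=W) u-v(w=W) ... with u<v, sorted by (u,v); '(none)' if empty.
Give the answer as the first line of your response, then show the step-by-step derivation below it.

1-6(w=1) 3-4(w=11) 3-6(w=5)

step 1: add edge 3-4 (w=11); MST = {3-4(w=11)}
step 2: add edge 3-6 (w=5); MST = {3-4(w=11) 3-6(w=5)}
step 3: add edge 1-6 (w=1); MST = {1-6(w=1) 3-4(w=11) 3-6(w=5)}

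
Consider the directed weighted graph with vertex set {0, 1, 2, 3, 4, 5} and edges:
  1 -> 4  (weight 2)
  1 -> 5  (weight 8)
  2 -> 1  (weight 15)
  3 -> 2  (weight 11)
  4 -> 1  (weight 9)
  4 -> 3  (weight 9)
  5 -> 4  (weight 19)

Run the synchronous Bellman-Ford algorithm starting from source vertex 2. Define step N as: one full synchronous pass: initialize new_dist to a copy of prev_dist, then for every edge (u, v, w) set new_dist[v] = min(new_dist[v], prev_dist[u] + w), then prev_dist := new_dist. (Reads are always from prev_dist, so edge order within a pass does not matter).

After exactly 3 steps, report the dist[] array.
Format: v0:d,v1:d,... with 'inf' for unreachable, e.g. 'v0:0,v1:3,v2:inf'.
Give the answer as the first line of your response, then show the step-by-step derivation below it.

v0:inf,v1:15,v2:0,v3:26,v4:17,v5:23

step 1: dist = v0:inf,v1:15,v2:0,v3:inf,v4:inf,v5:inf
step 2: dist = v0:inf,v1:15,v2:0,v3:inf,v4:17,v5:23
step 3: dist = v0:inf,v1:15,v2:0,v3:26,v4:17,v5:23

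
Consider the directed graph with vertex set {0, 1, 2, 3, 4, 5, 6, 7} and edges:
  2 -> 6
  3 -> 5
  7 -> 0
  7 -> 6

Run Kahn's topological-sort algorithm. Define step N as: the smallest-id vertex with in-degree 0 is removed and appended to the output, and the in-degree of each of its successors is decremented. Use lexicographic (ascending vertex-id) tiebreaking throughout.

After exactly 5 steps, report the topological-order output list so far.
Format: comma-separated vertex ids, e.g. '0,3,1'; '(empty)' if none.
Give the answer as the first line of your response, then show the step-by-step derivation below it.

1,2,3,4,5

step 1: output 1; order=[1]; indeg=(1,0,0,0,0,1,2,0)
step 2: output 2; order=[1,2]; indeg=(1,0,0,0,0,1,1,0)
step 3: output 3; order=[1,2,3]; indeg=(1,0,0,0,0,0,1,0)
step 4: output 4; order=[1,2,3,4]; indeg=(1,0,0,0,0,0,1,0)
step 5: output 5; order=[1,2,3,4,5]; indeg=(1,0,0,0,0,0,1,0)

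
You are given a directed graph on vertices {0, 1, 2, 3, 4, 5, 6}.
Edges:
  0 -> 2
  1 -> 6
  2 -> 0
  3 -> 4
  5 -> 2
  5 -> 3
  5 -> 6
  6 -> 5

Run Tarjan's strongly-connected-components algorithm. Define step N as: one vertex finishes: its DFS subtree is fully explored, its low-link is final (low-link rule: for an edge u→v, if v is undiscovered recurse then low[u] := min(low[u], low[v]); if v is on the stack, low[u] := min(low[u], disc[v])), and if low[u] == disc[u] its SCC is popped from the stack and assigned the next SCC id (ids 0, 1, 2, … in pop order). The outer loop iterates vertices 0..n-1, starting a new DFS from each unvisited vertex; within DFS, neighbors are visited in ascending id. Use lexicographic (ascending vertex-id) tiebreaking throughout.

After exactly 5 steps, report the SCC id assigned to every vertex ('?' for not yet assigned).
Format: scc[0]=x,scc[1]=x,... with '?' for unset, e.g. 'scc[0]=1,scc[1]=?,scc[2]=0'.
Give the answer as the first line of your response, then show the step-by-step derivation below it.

scc[0]=0,scc[1]=?,scc[2]=0,scc[3]=2,scc[4]=1,scc[5]=?,scc[6]=?

step 1: low=(low[0]=0,low[1]=?,low[2]=0,low[3]=?,low[4]=?,low[5]=?,low[6]=?); scc=(scc[0]=?,scc[1]=?,scc[2]=?,scc[3]=?,scc[4]=?,scc[5]=?,scc[6]=?)
step 2: low=(low[0]=0,low[1]=?,low[2]=0,low[3]=?,low[4]=?,low[5]=?,low[6]=?); scc=(scc[0]=0,scc[1]=?,scc[2]=0,scc[3]=?,scc[4]=?,scc[5]=?,scc[6]=?)
step 3: low=(low[0]=0,low[1]=2,low[2]=0,low[3]=5,low[4]=6,low[5]=4,low[6]=3); scc=(scc[0]=0,scc[1]=?,scc[2]=0,scc[3]=?,scc[4]=1,scc[5]=?,scc[6]=?)
step 4: low=(low[0]=0,low[1]=2,low[2]=0,low[3]=5,low[4]=6,low[5]=4,low[6]=3); scc=(scc[0]=0,scc[1]=?,scc[2]=0,scc[3]=2,scc[4]=1,scc[5]=?,scc[6]=?)
step 5: low=(low[0]=0,low[1]=2,low[2]=0,low[3]=5,low[4]=6,low[5]=3,low[6]=3); scc=(scc[0]=0,scc[1]=?,scc[2]=0,scc[3]=2,scc[4]=1,scc[5]=?,scc[6]=?)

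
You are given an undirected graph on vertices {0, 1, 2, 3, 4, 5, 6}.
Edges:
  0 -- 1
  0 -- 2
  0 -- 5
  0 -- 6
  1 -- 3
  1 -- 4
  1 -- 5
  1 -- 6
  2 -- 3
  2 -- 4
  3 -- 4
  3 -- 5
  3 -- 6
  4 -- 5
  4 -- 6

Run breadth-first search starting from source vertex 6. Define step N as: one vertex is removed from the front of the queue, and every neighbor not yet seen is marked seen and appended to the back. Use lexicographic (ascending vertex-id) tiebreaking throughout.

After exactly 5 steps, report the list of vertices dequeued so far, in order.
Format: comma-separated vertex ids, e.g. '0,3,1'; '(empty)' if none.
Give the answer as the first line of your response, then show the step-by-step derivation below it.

6,0,1,3,4

step 1: dequeue 6; queue=[0,1,3,4]; order=6
step 2: dequeue 0; queue=[1,3,4,2,5]; order=6,0
step 3: dequeue 1; queue=[3,4,2,5]; order=6,0,1
step 4: dequeue 3; queue=[4,2,5]; order=6,0,1,3
step 5: dequeue 4; queue=[2,5]; order=6,0,1,3,4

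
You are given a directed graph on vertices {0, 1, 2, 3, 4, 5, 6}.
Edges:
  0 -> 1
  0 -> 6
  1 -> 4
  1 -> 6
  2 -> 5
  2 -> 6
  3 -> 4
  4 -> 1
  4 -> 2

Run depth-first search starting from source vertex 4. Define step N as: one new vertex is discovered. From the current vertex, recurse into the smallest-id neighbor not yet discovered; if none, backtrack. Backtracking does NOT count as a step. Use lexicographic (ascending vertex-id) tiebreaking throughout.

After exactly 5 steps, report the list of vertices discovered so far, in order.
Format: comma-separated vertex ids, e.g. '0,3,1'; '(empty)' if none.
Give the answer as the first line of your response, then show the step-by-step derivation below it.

4,1,6,2,5

step 1: discover 4; path=4; order=4
step 2: discover 1; path=4>1; order=4,1
step 3: discover 6; path=4>1>6; order=4,1,6
step 4: discover 2; path=4>2; order=4,1,6,2
step 5: discover 5; path=4>2>5; order=4,1,6,2,5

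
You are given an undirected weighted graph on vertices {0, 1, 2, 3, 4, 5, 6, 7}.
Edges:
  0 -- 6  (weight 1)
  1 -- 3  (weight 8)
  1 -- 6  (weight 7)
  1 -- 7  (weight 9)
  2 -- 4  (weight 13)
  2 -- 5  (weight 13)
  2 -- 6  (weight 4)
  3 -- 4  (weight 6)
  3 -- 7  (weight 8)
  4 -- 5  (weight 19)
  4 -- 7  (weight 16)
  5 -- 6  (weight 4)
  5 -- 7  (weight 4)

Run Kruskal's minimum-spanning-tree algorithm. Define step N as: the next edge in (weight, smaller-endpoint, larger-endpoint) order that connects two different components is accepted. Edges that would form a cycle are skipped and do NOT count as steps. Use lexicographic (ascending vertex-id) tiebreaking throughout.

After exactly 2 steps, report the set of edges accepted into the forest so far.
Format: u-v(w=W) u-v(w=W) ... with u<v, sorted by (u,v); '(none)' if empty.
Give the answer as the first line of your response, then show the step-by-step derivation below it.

0-6(w=1) 2-6(w=4)

step 1: add edge 0-6 (w=1); MST = {0-6(w=1)}
step 2: add edge 2-6 (w=4); MST = {0-6(w=1) 2-6(w=4)}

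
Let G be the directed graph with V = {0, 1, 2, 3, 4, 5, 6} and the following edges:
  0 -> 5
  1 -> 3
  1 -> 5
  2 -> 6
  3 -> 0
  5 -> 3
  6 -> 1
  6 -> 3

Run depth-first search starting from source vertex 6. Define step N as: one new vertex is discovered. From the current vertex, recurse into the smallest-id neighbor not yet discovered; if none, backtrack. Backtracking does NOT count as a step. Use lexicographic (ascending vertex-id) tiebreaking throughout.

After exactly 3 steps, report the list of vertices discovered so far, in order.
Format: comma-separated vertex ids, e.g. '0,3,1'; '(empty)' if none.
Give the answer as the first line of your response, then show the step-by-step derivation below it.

6,1,3

step 1: discover 6; path=6; order=6
step 2: discover 1; path=6>1; order=6,1
step 3: discover 3; path=6>1>3; order=6,1,3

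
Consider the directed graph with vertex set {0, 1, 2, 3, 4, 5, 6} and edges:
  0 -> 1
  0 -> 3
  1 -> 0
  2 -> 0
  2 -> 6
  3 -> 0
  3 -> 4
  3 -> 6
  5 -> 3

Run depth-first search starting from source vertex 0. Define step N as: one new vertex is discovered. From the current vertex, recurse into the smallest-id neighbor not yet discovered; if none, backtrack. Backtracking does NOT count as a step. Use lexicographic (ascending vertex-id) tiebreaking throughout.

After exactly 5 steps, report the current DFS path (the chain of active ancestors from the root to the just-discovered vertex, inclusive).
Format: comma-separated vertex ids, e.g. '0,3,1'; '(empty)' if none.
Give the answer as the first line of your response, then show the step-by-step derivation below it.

0,3,6

step 1: discover 0; path=0; order=0
step 2: discover 1; path=0>1; order=0,1
step 3: discover 3; path=0>3; order=0,1,3
step 4: discover 4; path=0>3>4; order=0,1,3,4
step 5: discover 6; path=0>3>6; order=0,1,3,4,6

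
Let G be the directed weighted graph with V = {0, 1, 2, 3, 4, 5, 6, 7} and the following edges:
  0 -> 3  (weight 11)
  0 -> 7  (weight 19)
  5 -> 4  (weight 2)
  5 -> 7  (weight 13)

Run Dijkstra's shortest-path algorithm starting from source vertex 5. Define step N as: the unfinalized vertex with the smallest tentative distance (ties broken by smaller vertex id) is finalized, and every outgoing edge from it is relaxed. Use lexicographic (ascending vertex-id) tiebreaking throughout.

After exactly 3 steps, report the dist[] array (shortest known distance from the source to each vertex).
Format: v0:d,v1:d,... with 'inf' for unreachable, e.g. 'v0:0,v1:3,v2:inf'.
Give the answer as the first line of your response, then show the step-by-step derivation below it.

v0:inf,v1:inf,v2:inf,v3:inf,v4:2,v5:0,v6:inf,v7:13

step 1: dist = v0:inf,v1:inf,v2:inf,v3:inf,v4:2,v5:0,v6:inf,v7:13
step 2: dist = v0:inf,v1:inf,v2:inf,v3:inf,v4:2,v5:0,v6:inf,v7:13
step 3: dist = v0:inf,v1:inf,v2:inf,v3:inf,v4:2,v5:0,v6:inf,v7:13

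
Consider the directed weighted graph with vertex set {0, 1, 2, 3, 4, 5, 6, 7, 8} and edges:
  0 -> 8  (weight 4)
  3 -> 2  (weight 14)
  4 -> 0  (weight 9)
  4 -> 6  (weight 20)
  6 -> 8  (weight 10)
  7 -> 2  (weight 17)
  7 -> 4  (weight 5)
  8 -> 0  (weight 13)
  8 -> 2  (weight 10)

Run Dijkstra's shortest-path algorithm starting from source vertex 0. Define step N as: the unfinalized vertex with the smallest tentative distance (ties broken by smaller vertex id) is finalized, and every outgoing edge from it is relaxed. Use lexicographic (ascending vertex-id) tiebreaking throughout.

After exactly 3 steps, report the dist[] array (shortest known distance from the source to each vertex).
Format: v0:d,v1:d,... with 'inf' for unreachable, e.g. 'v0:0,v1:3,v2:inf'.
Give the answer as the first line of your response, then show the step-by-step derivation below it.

v0:0,v1:inf,v2:14,v3:inf,v4:inf,v5:inf,v6:inf,v7:inf,v8:4

step 1: dist = v0:0,v1:inf,v2:inf,v3:inf,v4:inf,v5:inf,v6:inf,v7:inf,v8:4
step 2: dist = v0:0,v1:inf,v2:14,v3:inf,v4:inf,v5:inf,v6:inf,v7:inf,v8:4
step 3: dist = v0:0,v1:inf,v2:14,v3:inf,v4:inf,v5:inf,v6:inf,v7:inf,v8:4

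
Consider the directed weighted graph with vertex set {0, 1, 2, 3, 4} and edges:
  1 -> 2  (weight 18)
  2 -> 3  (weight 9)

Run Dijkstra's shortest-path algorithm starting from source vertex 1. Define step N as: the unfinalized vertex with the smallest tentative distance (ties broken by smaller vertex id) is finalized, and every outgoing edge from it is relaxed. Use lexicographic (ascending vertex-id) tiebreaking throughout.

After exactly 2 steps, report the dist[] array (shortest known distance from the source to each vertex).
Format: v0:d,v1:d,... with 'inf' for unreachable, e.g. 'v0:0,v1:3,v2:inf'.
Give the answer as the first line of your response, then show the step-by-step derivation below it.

v0:inf,v1:0,v2:18,v3:27,v4:inf

step 1: dist = v0:inf,v1:0,v2:18,v3:inf,v4:inf
step 2: dist = v0:inf,v1:0,v2:18,v3:27,v4:inf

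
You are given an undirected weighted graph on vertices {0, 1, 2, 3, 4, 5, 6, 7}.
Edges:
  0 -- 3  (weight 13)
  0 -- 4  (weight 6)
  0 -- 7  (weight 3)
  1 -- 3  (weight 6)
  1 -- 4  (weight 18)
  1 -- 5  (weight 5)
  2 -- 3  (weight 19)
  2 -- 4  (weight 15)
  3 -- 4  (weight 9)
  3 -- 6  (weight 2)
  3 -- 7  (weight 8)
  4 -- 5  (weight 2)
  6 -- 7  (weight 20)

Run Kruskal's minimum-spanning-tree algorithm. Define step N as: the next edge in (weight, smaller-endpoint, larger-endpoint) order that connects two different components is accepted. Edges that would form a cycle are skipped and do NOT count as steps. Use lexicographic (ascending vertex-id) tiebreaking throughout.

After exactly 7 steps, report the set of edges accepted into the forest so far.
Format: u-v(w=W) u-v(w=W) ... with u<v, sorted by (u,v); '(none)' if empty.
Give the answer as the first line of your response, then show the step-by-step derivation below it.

0-4(w=6) 0-7(w=3) 1-3(w=6) 1-5(w=5) 2-4(w=15) 3-6(w=2) 4-5(w=2)

step 1: add edge 3-6 (w=2); MST = {3-6(w=2)}
step 2: add edge 4-5 (w=2); MST = {3-6(w=2) 4-5(w=2)}
step 3: add edge 0-7 (w=3); MST = {0-7(w=3) 3-6(w=2) 4-5(w=2)}
step 4: add edge 1-5 (w=5); MST = {0-7(w=3) 1-5(w=5) 3-6(w=2) 4-5(w=2)}
step 5: add edge 0-4 (w=6); MST = {0-4(w=6) 0-7(w=3) 1-5(w=5) 3-6(w=2) 4-5(w=2)}
step 6: add edge 1-3 (w=6); MST = {0-4(w=6) 0-7(w=3) 1-3(w=6) 1-5(w=5) 3-6(w=2) 4-5(w=2)}
step 7: add edge 2-4 (w=15); MST = {0-4(w=6) 0-7(w=3) 1-3(w=6) 1-5(w=5) 2-4(w=15) 3-6(w=2) 4-5(w=2)}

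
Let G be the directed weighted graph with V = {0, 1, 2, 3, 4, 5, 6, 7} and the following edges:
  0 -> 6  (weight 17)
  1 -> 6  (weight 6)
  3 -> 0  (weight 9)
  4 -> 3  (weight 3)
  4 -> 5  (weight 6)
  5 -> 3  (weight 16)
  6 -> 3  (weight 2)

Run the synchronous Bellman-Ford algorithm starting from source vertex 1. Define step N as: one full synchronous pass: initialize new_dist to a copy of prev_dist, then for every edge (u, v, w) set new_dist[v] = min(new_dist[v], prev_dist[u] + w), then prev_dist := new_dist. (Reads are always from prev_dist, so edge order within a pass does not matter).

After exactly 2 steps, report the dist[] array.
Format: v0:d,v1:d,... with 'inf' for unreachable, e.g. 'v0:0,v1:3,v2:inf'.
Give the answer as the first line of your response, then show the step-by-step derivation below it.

v0:inf,v1:0,v2:inf,v3:8,v4:inf,v5:inf,v6:6,v7:inf

step 1: dist = v0:inf,v1:0,v2:inf,v3:inf,v4:inf,v5:inf,v6:6,v7:inf
step 2: dist = v0:inf,v1:0,v2:inf,v3:8,v4:inf,v5:inf,v6:6,v7:inf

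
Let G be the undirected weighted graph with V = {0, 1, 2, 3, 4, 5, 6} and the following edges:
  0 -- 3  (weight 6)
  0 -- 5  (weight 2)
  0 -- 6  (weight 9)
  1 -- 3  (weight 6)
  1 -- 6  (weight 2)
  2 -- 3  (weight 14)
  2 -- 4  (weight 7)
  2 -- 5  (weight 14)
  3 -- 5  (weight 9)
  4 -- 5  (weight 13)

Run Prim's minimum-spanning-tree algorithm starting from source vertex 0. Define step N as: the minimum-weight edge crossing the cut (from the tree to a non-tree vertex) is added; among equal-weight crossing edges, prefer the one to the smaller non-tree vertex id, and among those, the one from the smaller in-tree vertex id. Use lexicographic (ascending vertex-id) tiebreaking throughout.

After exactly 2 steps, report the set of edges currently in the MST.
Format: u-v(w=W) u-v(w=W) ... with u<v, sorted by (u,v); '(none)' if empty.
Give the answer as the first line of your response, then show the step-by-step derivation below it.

0-3(w=6) 0-5(w=2)

step 1: add edge 0-5 (w=2); MST = {0-5(w=2)}
step 2: add edge 0-3 (w=6); MST = {0-3(w=6) 0-5(w=2)}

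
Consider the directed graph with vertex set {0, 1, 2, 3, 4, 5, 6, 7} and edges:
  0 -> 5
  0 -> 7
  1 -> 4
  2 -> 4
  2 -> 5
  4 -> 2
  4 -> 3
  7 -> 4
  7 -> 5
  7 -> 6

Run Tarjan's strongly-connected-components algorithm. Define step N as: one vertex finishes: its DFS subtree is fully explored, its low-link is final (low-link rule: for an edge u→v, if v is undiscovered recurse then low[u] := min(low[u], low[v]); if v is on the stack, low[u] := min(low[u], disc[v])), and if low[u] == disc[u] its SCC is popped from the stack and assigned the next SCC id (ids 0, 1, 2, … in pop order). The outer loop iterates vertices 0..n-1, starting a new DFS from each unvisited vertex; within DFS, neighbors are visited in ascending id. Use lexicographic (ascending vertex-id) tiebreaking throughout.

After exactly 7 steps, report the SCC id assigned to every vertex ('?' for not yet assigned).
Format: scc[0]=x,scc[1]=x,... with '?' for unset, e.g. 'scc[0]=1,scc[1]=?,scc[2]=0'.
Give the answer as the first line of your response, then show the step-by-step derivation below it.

scc[0]=5,scc[1]=?,scc[2]=2,scc[3]=1,scc[4]=2,scc[5]=0,scc[6]=3,scc[7]=4

step 1: low=(low[0]=0,low[1]=?,low[2]=?,low[3]=?,low[4]=?,low[5]=1,low[6]=?,low[7]=?); scc=(scc[0]=?,scc[1]=?,scc[2]=?,scc[3]=?,scc[4]=?,scc[5]=0,scc[6]=?,scc[7]=?)
step 2: low=(low[0]=0,low[1]=?,low[2]=3,low[3]=?,low[4]=3,low[5]=1,low[6]=?,low[7]=2); scc=(scc[0]=?,scc[1]=?,scc[2]=?,scc[3]=?,scc[4]=?,scc[5]=0,scc[6]=?,scc[7]=?)
step 3: low=(low[0]=0,low[1]=?,low[2]=3,low[3]=5,low[4]=3,low[5]=1,low[6]=?,low[7]=2); scc=(scc[0]=?,scc[1]=?,scc[2]=?,scc[3]=1,scc[4]=?,scc[5]=0,scc[6]=?,scc[7]=?)
step 4: low=(low[0]=0,low[1]=?,low[2]=3,low[3]=5,low[4]=3,low[5]=1,low[6]=?,low[7]=2); scc=(scc[0]=?,scc[1]=?,scc[2]=2,scc[3]=1,scc[4]=2,scc[5]=0,scc[6]=?,scc[7]=?)
step 5: low=(low[0]=0,low[1]=?,low[2]=3,low[3]=5,low[4]=3,low[5]=1,low[6]=6,low[7]=2); scc=(scc[0]=?,scc[1]=?,scc[2]=2,scc[3]=1,scc[4]=2,scc[5]=0,scc[6]=3,scc[7]=?)
step 6: low=(low[0]=0,low[1]=?,low[2]=3,low[3]=5,low[4]=3,low[5]=1,low[6]=6,low[7]=2); scc=(scc[0]=?,scc[1]=?,scc[2]=2,scc[3]=1,scc[4]=2,scc[5]=0,scc[6]=3,scc[7]=4)
step 7: low=(low[0]=0,low[1]=?,low[2]=3,low[3]=5,low[4]=3,low[5]=1,low[6]=6,low[7]=2); scc=(scc[0]=5,scc[1]=?,scc[2]=2,scc[3]=1,scc[4]=2,scc[5]=0,scc[6]=3,scc[7]=4)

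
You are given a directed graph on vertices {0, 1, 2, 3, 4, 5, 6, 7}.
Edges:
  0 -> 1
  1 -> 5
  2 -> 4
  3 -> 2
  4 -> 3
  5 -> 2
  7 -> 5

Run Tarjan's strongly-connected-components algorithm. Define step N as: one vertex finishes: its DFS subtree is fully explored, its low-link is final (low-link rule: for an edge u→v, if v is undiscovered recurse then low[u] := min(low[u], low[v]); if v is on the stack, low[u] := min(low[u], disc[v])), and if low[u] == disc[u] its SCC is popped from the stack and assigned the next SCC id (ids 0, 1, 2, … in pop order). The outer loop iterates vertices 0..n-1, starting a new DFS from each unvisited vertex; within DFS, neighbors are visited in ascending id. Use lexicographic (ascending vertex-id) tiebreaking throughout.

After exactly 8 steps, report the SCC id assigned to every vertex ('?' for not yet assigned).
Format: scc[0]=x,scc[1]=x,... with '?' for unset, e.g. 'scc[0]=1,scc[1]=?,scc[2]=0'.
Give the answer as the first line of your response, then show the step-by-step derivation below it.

scc[0]=3,scc[1]=2,scc[2]=0,scc[3]=0,scc[4]=0,scc[5]=1,scc[6]=4,scc[7]=5

step 1: low=(low[0]=0,low[1]=1,low[2]=3,low[3]=3,low[4]=4,low[5]=2,low[6]=?,low[7]=?); scc=(scc[0]=?,scc[1]=?,scc[2]=?,scc[3]=?,scc[4]=?,scc[5]=?,scc[6]=?,scc[7]=?)
step 2: low=(low[0]=0,low[1]=1,low[2]=3,low[3]=3,low[4]=3,low[5]=2,low[6]=?,low[7]=?); scc=(scc[0]=?,scc[1]=?,scc[2]=?,scc[3]=?,scc[4]=?,scc[5]=?,scc[6]=?,scc[7]=?)
step 3: low=(low[0]=0,low[1]=1,low[2]=3,low[3]=3,low[4]=3,low[5]=2,low[6]=?,low[7]=?); scc=(scc[0]=?,scc[1]=?,scc[2]=0,scc[3]=0,scc[4]=0,scc[5]=?,scc[6]=?,scc[7]=?)
step 4: low=(low[0]=0,low[1]=1,low[2]=3,low[3]=3,low[4]=3,low[5]=2,low[6]=?,low[7]=?); scc=(scc[0]=?,scc[1]=?,scc[2]=0,scc[3]=0,scc[4]=0,scc[5]=1,scc[6]=?,scc[7]=?)
step 5: low=(low[0]=0,low[1]=1,low[2]=3,low[3]=3,low[4]=3,low[5]=2,low[6]=?,low[7]=?); scc=(scc[0]=?,scc[1]=2,scc[2]=0,scc[3]=0,scc[4]=0,scc[5]=1,scc[6]=?,scc[7]=?)
step 6: low=(low[0]=0,low[1]=1,low[2]=3,low[3]=3,low[4]=3,low[5]=2,low[6]=?,low[7]=?); scc=(scc[0]=3,scc[1]=2,scc[2]=0,scc[3]=0,scc[4]=0,scc[5]=1,scc[6]=?,scc[7]=?)
step 7: low=(low[0]=0,low[1]=1,low[2]=3,low[3]=3,low[4]=3,low[5]=2,low[6]=6,low[7]=?); scc=(scc[0]=3,scc[1]=2,scc[2]=0,scc[3]=0,scc[4]=0,scc[5]=1,scc[6]=4,scc[7]=?)
step 8: low=(low[0]=0,low[1]=1,low[2]=3,low[3]=3,low[4]=3,low[5]=2,low[6]=6,low[7]=7); scc=(scc[0]=3,scc[1]=2,scc[2]=0,scc[3]=0,scc[4]=0,scc[5]=1,scc[6]=4,scc[7]=5)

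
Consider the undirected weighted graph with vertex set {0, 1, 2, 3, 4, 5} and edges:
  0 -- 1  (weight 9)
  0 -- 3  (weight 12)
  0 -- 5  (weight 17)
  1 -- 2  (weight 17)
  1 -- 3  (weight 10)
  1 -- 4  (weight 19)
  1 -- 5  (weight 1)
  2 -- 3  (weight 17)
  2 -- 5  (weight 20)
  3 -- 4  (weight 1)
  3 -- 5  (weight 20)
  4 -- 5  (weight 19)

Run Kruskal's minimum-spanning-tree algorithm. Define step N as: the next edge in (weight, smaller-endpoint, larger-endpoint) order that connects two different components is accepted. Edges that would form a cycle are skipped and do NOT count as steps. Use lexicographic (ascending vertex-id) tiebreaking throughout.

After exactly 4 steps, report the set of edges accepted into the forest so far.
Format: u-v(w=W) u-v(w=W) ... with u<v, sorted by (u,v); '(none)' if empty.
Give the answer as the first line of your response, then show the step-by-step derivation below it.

0-1(w=9) 1-3(w=10) 1-5(w=1) 3-4(w=1)

step 1: add edge 1-5 (w=1); MST = {1-5(w=1)}
step 2: add edge 3-4 (w=1); MST = {1-5(w=1) 3-4(w=1)}
step 3: add edge 0-1 (w=9); MST = {0-1(w=9) 1-5(w=1) 3-4(w=1)}
step 4: add edge 1-3 (w=10); MST = {0-1(w=9) 1-3(w=10) 1-5(w=1) 3-4(w=1)}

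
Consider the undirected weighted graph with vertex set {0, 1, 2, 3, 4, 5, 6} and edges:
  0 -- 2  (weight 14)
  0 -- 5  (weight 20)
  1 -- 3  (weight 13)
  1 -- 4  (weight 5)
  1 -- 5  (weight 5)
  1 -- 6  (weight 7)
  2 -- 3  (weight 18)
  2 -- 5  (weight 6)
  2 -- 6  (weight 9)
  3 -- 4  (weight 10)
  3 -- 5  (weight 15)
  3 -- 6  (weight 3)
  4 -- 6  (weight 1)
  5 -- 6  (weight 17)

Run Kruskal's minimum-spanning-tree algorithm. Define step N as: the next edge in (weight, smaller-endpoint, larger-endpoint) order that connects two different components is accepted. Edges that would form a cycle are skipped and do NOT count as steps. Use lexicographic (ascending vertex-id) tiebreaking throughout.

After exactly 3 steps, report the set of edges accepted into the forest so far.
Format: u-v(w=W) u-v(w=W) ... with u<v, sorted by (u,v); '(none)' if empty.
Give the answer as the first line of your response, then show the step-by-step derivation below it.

1-4(w=5) 3-6(w=3) 4-6(w=1)

step 1: add edge 4-6 (w=1); MST = {4-6(w=1)}
step 2: add edge 3-6 (w=3); MST = {3-6(w=3) 4-6(w=1)}
step 3: add edge 1-4 (w=5); MST = {1-4(w=5) 3-6(w=3) 4-6(w=1)}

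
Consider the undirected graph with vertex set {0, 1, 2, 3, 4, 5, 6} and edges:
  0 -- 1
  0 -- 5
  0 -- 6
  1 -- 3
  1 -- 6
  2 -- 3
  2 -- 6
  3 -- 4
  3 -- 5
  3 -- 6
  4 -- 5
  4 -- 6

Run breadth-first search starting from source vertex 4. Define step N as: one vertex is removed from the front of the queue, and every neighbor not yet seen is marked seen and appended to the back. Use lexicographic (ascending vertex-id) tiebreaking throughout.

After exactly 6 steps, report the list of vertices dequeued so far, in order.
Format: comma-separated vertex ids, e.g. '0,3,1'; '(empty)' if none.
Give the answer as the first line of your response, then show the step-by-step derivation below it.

4,3,5,6,1,2

step 1: dequeue 4; queue=[3,5,6]; order=4
step 2: dequeue 3; queue=[5,6,1,2]; order=4,3
step 3: dequeue 5; queue=[6,1,2,0]; order=4,3,5
step 4: dequeue 6; queue=[1,2,0]; order=4,3,5,6
step 5: dequeue 1; queue=[2,0]; order=4,3,5,6,1
step 6: dequeue 2; queue=[0]; order=4,3,5,6,1,2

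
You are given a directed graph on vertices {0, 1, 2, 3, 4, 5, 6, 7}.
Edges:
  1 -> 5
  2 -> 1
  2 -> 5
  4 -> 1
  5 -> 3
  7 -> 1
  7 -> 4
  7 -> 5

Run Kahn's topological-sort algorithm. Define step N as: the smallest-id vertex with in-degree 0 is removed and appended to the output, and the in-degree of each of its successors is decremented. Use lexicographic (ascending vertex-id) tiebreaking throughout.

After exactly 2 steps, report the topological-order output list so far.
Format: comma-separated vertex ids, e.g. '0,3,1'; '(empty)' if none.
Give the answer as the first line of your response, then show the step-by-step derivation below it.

0,2

step 1: output 0; order=[0]; indeg=(0,3,0,1,1,3,0,0)
step 2: output 2; order=[0,2]; indeg=(0,2,0,1,1,2,0,0)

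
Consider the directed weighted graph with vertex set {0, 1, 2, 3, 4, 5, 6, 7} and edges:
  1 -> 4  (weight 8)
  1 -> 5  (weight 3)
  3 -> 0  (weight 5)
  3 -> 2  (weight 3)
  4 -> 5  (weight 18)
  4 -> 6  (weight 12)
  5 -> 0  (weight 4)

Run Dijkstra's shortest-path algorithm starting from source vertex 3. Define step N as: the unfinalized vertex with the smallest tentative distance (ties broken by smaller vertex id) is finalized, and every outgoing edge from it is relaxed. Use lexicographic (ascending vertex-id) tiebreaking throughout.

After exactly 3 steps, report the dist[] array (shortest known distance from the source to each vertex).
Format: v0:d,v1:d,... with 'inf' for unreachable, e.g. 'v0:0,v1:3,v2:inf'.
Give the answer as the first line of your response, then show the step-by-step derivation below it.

v0:5,v1:inf,v2:3,v3:0,v4:inf,v5:inf,v6:inf,v7:inf

step 1: dist = v0:5,v1:inf,v2:3,v3:0,v4:inf,v5:inf,v6:inf,v7:inf
step 2: dist = v0:5,v1:inf,v2:3,v3:0,v4:inf,v5:inf,v6:inf,v7:inf
step 3: dist = v0:5,v1:inf,v2:3,v3:0,v4:inf,v5:inf,v6:inf,v7:inf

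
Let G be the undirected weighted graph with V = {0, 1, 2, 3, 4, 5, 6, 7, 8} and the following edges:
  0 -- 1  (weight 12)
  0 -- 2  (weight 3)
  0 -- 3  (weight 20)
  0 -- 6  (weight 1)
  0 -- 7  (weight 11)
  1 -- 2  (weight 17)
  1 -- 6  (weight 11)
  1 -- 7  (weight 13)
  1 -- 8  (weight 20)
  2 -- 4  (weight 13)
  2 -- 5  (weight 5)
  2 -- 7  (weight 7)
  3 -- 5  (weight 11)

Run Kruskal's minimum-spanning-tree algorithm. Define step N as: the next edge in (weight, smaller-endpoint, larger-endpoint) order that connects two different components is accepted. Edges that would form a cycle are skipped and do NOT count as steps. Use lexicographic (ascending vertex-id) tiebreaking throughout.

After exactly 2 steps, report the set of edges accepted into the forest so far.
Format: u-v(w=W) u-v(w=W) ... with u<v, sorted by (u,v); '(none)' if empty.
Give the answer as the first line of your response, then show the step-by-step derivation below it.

0-2(w=3) 0-6(w=1)

step 1: add edge 0-6 (w=1); MST = {0-6(w=1)}
step 2: add edge 0-2 (w=3); MST = {0-2(w=3) 0-6(w=1)}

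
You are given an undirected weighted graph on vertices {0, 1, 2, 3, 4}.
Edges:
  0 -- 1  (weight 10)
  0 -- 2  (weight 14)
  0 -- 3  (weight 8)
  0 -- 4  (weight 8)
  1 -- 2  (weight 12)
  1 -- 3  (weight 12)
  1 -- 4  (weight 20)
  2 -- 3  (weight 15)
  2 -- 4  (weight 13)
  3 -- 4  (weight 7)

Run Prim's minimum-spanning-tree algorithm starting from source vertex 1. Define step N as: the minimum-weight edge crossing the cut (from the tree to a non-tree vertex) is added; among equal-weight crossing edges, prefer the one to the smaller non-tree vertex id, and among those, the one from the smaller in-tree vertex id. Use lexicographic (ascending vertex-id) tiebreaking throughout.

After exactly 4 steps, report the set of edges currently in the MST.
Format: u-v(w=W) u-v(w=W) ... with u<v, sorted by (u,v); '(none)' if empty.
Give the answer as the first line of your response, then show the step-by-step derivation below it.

0-1(w=10) 0-3(w=8) 1-2(w=12) 3-4(w=7)

step 1: add edge 0-1 (w=10); MST = {0-1(w=10)}
step 2: add edge 0-3 (w=8); MST = {0-1(w=10) 0-3(w=8)}
step 3: add edge 3-4 (w=7); MST = {0-1(w=10) 0-3(w=8) 3-4(w=7)}
step 4: add edge 1-2 (w=12); MST = {0-1(w=10) 0-3(w=8) 1-2(w=12) 3-4(w=7)}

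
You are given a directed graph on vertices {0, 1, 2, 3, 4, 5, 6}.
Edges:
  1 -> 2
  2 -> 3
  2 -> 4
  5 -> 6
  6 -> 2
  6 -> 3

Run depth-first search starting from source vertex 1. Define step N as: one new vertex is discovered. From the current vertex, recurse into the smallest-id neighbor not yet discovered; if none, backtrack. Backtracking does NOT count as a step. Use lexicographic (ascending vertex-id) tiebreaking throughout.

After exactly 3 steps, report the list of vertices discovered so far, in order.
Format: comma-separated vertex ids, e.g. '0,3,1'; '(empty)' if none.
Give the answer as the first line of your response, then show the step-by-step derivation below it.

1,2,3

step 1: discover 1; path=1; order=1
step 2: discover 2; path=1>2; order=1,2
step 3: discover 3; path=1>2>3; order=1,2,3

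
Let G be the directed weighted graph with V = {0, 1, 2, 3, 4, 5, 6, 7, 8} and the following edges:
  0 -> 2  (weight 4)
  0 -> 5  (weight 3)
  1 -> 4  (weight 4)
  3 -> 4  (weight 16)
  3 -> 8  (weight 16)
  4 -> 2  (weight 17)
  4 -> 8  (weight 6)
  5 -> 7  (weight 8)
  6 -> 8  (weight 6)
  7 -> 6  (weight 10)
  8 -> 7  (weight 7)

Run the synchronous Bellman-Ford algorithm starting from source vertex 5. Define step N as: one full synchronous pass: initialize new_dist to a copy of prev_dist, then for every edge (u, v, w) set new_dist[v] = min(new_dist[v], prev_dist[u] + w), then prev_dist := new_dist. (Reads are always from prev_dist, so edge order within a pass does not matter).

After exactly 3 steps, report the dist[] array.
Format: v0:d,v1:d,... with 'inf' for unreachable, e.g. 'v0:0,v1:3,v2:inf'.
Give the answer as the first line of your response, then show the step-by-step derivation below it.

v0:inf,v1:inf,v2:inf,v3:inf,v4:inf,v5:0,v6:18,v7:8,v8:24

step 1: dist = v0:inf,v1:inf,v2:inf,v3:inf,v4:inf,v5:0,v6:inf,v7:8,v8:inf
step 2: dist = v0:inf,v1:inf,v2:inf,v3:inf,v4:inf,v5:0,v6:18,v7:8,v8:inf
step 3: dist = v0:inf,v1:inf,v2:inf,v3:inf,v4:inf,v5:0,v6:18,v7:8,v8:24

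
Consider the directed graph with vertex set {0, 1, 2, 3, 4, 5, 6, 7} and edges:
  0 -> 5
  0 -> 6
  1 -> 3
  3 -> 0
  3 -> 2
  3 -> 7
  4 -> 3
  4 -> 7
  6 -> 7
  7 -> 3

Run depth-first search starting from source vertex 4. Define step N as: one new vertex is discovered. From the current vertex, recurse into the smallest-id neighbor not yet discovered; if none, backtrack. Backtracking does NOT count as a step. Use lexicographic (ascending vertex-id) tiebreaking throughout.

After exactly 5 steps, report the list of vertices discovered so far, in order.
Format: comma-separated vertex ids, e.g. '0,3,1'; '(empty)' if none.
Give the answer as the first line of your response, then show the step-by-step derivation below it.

4,3,0,5,6

step 1: discover 4; path=4; order=4
step 2: discover 3; path=4>3; order=4,3
step 3: discover 0; path=4>3>0; order=4,3,0
step 4: discover 5; path=4>3>0>5; order=4,3,0,5
step 5: discover 6; path=4>3>0>6; order=4,3,0,5,6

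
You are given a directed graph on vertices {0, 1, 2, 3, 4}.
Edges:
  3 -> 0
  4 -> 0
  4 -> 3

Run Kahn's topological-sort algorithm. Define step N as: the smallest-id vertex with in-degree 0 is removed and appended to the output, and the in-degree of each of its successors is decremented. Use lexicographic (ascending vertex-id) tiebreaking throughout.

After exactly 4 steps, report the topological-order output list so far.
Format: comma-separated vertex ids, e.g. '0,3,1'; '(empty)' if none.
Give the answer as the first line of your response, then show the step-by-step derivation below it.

1,2,4,3

step 1: output 1; order=[1]; indeg=(2,0,0,1,0)
step 2: output 2; order=[1,2]; indeg=(2,0,0,1,0)
step 3: output 4; order=[1,2,4]; indeg=(1,0,0,0,0)
step 4: output 3; order=[1,2,4,3]; indeg=(0,0,0,0,0)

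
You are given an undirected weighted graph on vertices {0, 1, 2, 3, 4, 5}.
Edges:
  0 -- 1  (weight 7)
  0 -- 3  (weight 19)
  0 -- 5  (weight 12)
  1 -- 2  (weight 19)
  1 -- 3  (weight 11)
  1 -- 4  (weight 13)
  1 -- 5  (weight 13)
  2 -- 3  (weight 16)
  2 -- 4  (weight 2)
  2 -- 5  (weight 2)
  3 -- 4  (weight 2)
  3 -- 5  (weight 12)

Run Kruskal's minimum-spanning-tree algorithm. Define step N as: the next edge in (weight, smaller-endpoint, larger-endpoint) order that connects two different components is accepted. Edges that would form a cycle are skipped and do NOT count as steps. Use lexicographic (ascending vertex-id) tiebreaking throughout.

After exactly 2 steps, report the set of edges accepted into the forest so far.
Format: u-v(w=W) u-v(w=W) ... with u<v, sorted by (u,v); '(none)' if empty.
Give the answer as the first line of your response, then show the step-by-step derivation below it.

2-4(w=2) 2-5(w=2)

step 1: add edge 2-4 (w=2); MST = {2-4(w=2)}
step 2: add edge 2-5 (w=2); MST = {2-4(w=2) 2-5(w=2)}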